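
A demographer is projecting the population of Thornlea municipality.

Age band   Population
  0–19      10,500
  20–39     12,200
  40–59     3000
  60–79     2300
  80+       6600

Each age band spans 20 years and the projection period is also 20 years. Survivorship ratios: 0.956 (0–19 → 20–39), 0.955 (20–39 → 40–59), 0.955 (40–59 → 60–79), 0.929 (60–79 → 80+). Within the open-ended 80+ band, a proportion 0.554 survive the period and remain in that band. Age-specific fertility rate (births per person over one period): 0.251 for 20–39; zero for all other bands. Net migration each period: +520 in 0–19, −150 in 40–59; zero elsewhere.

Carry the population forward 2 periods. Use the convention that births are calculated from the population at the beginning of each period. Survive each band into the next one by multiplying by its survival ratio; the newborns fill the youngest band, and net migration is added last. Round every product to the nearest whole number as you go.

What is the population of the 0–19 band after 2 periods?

3040

[period 1]
Births: 12200 * 0.251 = 3062
20–39: 10500 * 0.956 = 10038
40–59: 12200 * 0.955 = 11651
60–79: 3000 * 0.955 = 2865
80+: 2300 * 0.929 + 6600 * 0.554 = 2137 + 3656 = 5793
Net migration: 0–19 + 520 → 3582; 40–59 − 150 → 11501
Population now: 0–19=3582, 20–39=10038, 40–59=11501, 60–79=2865, 80+=5793
[period 2]
Births: 10038 * 0.251 = 2520
20–39: 3582 * 0.956 = 3424
40–59: 10038 * 0.955 = 9586
60–79: 11501 * 0.955 = 10983
80+: 2865 * 0.929 + 5793 * 0.554 = 2662 + 3209 = 5871
Net migration: 0–19 + 520 → 3040; 40–59 − 150 → 9436
Population now: 0–19=3040, 20–39=3424, 40–59=9436, 60–79=10983, 80+=5871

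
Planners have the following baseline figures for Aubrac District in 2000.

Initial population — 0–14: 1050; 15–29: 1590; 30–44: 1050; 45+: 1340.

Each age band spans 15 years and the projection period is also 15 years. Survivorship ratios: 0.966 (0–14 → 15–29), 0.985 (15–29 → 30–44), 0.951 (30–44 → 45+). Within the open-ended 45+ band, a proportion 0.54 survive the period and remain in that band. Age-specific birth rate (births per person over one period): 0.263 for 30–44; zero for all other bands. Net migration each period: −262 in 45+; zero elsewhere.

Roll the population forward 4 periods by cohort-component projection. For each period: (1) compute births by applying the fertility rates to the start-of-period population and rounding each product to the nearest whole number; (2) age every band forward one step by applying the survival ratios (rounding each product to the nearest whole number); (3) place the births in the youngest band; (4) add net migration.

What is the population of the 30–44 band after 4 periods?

392

Numbering the groups 1..4 from youngest to oldest:
After projecting period 1:
Births: 1050 × 0.263 = 276
Group 2: 1050 × 0.966 = 1014
Group 3: 1590 × 0.985 = 1566
Group 4: 1050 × 0.951 + 1340 × 0.54 = 999 + 724 = 1723
Net migration: Group 4 − 262 → 1461
Giving 276 / 1014 / 1566 / 1461.
After projecting period 2:
Births: 1566 × 0.263 = 412
Group 2: 276 × 0.966 = 267
Group 3: 1014 × 0.985 = 999
Group 4: 1566 × 0.951 + 1461 × 0.54 = 1489 + 789 = 2278
Net migration: Group 4 − 262 → 2016
Giving 412 / 267 / 999 / 2016.
After projecting period 3:
Births: 999 × 0.263 = 263
Group 2: 412 × 0.966 = 398
Group 3: 267 × 0.985 = 263
Group 4: 999 × 0.951 + 2016 × 0.54 = 950 + 1089 = 2039
Net migration: Group 4 − 262 → 1777
Giving 263 / 398 / 263 / 1777.
After projecting period 4:
Births: 263 × 0.263 = 69
Group 2: 263 × 0.966 = 254
Group 3: 398 × 0.985 = 392
Group 4: 263 × 0.951 + 1777 × 0.54 = 250 + 960 = 1210
Net migration: Group 4 − 262 → 948
Giving 69 / 254 / 392 / 948.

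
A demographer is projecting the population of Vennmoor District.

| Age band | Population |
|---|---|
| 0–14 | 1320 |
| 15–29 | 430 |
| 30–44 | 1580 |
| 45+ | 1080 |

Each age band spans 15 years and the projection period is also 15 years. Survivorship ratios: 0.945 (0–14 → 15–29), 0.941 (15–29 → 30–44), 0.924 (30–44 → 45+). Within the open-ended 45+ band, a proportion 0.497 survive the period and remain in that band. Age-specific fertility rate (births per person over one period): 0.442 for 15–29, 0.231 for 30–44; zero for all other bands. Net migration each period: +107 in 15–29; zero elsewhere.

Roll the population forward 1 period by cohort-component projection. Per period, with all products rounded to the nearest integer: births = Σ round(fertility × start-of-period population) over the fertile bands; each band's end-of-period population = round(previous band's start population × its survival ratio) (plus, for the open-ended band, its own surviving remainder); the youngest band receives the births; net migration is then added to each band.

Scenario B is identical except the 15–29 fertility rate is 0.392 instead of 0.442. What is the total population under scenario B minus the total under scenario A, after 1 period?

Call the bands 1 to 4, youngest first.
Period 1.
Births: 430 × 0.442 = 190  |  1580 × 0.231 = 365 — total 555
Band 2: 1320 × 0.945 = 1247
Band 3: 430 × 0.941 = 405
Band 4: 1580 × 0.924 + 1080 × 0.497 = 1460 + 537 = 1997
Net migration: Band 2 + 107 → 1354
End of period: [555, 1354, 405, 1997]
Scenario A total after 1 period: 4311
Scenario B projection —
Period 1.
Births: 430 × 0.392 = 169  |  1580 × 0.231 = 365 — total 534
Band 2: 1320 × 0.945 = 1247
Band 3: 430 × 0.941 = 405
Band 4: 1580 × 0.924 + 1080 × 0.497 = 1460 + 537 = 1997
Net migration: Band 2 + 107 → 1354
End of period: [534, 1354, 405, 1997]
Scenario B total after 1 period: 4290
Difference B − A = 4290 − 4311 = -21

-21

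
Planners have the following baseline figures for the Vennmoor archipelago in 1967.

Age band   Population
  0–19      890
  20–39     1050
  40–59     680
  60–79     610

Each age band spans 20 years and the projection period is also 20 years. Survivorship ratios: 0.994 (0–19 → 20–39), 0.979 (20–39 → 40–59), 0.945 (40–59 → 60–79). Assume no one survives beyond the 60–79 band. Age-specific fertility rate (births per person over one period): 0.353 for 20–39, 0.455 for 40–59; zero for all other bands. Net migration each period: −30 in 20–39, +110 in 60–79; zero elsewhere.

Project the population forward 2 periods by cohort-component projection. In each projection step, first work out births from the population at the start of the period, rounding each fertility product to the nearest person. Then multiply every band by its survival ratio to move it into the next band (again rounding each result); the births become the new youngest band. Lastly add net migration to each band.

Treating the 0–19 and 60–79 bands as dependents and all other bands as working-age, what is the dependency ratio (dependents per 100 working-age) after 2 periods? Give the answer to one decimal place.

(Bands numbered youngest = 1 to oldest = 4.)
[period 1]
Births: 1050 × 0.353 = 371 ; 680 × 0.455 = 309 — total 680
Band 2: 890 × 0.994 = 885
Band 3: 1050 × 0.979 = 1028
Band 4: 680 × 0.945 = 643
Net migration: Band 2 − 30 → 855; Band 4 + 110 → 753
End of period: [680, 855, 1028, 753]
[period 2]
Births: 855 × 0.353 = 302 ; 1028 × 0.455 = 468 — total 770
Band 2: 680 × 0.994 = 676
Band 3: 855 × 0.979 = 837
Band 4: 1028 × 0.945 = 971
Net migration: Band 2 − 30 → 646; Band 4 + 110 → 1081
End of period: [770, 646, 837, 1081]
Dependents (band 0–19 + band 60–79) = 770 + 1081 = 1851; working-age = 1483; ratio = 1851/1483 × 100 = 124.8

124.8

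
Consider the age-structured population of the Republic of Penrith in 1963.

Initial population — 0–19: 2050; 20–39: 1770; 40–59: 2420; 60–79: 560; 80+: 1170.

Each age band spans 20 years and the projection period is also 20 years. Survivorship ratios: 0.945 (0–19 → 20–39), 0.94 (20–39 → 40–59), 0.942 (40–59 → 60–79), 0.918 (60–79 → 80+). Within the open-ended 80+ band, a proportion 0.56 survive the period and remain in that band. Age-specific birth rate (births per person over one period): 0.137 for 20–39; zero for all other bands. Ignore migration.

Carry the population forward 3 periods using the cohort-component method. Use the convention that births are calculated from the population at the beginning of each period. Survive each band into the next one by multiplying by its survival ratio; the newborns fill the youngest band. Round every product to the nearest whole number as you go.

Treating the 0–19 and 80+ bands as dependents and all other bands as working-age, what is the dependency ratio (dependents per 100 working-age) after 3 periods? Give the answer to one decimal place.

— Period 1 —
Births: 1770 × 0.137 = 242
20–39: 2050 × 0.945 = 1937
40–59: 1770 × 0.94 = 1664
60–79: 2420 × 0.942 = 2280
80+: 560 × 0.918 + 1170 × 0.56 = 514 + 655 = 1169
End of period: [242, 1937, 1664, 2280, 1169]
— Period 2 —
Births: 1937 × 0.137 = 265
20–39: 242 × 0.945 = 229
40–59: 1937 × 0.94 = 1821
60–79: 1664 × 0.942 = 1567
80+: 2280 × 0.918 + 1169 × 0.56 = 2093 + 655 = 2748
End of period: [265, 229, 1821, 1567, 2748]
— Period 3 —
Births: 229 × 0.137 = 31
20–39: 265 × 0.945 = 250
40–59: 229 × 0.94 = 215
60–79: 1821 × 0.942 = 1715
80+: 1567 × 0.918 + 2748 × 0.56 = 1439 + 1539 = 2978
End of period: [31, 250, 215, 1715, 2978]
Dependents (band 0–19 + band 80+) = 31 + 2978 = 3009; working-age = 2180; ratio = 3009/2180 × 100 = 138.0

138.0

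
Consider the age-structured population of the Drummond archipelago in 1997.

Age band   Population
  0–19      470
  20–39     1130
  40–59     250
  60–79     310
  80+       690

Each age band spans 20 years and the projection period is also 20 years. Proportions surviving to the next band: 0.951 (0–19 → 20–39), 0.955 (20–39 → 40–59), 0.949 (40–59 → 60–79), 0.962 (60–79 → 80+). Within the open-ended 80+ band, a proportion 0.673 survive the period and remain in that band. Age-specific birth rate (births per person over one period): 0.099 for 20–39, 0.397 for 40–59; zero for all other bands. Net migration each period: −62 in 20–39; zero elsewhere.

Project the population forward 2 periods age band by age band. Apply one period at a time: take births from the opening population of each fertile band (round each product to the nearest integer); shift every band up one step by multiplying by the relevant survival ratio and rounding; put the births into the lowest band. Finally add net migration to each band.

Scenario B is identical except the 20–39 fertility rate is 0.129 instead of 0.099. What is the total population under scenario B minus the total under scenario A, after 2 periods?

44

Call the bands 1 to 5, youngest first.
Period 1.
Births: 1130 × 0.099 = 112, 250 × 0.397 = 99 → total 211
Band 2: 470 × 0.951 = 447
Band 3: 1130 × 0.955 = 1079
Band 4: 250 × 0.949 = 237
Band 5: 310 × 0.962 + 690 × 0.673 = 298 + 464 = 762
Net migration: Band 2 − 62 → 385
Giving 211 / 385 / 1079 / 237 / 762.
Period 2.
Births: 385 × 0.099 = 38, 1079 × 0.397 = 428 → total 466
Band 2: 211 × 0.951 = 201
Band 3: 385 × 0.955 = 368
Band 4: 1079 × 0.949 = 1024
Band 5: 237 × 0.962 + 762 × 0.673 = 228 + 513 = 741
Net migration: Band 2 − 62 → 139
Giving 466 / 139 / 368 / 1024 / 741.
Scenario A total after 2 periods: 2738
Scenario B projection —
Period 1.
Births: 1130 × 0.129 = 146, 250 × 0.397 = 99 → total 245
Band 2: 470 × 0.951 = 447
Band 3: 1130 × 0.955 = 1079
Band 4: 250 × 0.949 = 237
Band 5: 310 × 0.962 + 690 × 0.673 = 298 + 464 = 762
Net migration: Band 2 − 62 → 385
Giving 245 / 385 / 1079 / 237 / 762.
Period 2.
Births: 385 × 0.129 = 50, 1079 × 0.397 = 428 → total 478
Band 2: 245 × 0.951 = 233
Band 3: 385 × 0.955 = 368
Band 4: 1079 × 0.949 = 1024
Band 5: 237 × 0.962 + 762 × 0.673 = 228 + 513 = 741
Net migration: Band 2 − 62 → 171
Giving 478 / 171 / 368 / 1024 / 741.
Scenario B total after 2 periods: 2782
Difference B − A = 2782 − 2738 = 44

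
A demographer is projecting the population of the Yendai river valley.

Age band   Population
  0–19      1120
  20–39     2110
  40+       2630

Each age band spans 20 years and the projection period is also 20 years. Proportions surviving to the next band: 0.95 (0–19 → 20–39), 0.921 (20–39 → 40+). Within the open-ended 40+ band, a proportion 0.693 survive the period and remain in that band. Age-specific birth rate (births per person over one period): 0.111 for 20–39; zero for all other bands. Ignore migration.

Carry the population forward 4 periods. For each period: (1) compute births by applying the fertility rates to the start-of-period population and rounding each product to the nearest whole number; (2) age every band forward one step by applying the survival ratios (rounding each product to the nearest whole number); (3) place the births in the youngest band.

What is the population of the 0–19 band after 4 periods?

12

Period 1.
Births: 2110 × 0.111 = 234
20–39: 1120 × 0.95 = 1064
40+: 2110 × 0.921 + 2630 × 0.693 = 1943 + 1823 = 3766
Giving 234 / 1064 / 3766.
Period 2.
Births: 1064 × 0.111 = 118
20–39: 234 × 0.95 = 222
40+: 1064 × 0.921 + 3766 × 0.693 = 980 + 2610 = 3590
Giving 118 / 222 / 3590.
Period 3.
Births: 222 × 0.111 = 25
20–39: 118 × 0.95 = 112
40+: 222 × 0.921 + 3590 × 0.693 = 204 + 2488 = 2692
Giving 25 / 112 / 2692.
Period 4.
Births: 112 × 0.111 = 12
20–39: 25 × 0.95 = 24
40+: 112 × 0.921 + 2692 × 0.693 = 103 + 1866 = 1969
Giving 12 / 24 / 1969.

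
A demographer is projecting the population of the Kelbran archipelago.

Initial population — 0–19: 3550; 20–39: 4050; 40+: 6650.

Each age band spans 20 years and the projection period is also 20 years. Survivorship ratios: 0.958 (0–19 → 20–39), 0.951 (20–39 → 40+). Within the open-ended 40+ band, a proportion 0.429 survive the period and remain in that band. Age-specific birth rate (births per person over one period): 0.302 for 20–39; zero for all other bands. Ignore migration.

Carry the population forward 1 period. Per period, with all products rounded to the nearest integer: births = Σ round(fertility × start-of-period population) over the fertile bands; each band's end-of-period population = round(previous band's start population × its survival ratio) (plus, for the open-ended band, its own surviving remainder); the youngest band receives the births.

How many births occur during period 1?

[period 1]
Births: 4050 * 0.302 = 1223
20–39: 3550 * 0.958 = 3401
40+: 4050 * 0.951 + 6650 * 0.429 = 3852 + 2853 = 6705
End of period: [1223, 3401, 6705]

1223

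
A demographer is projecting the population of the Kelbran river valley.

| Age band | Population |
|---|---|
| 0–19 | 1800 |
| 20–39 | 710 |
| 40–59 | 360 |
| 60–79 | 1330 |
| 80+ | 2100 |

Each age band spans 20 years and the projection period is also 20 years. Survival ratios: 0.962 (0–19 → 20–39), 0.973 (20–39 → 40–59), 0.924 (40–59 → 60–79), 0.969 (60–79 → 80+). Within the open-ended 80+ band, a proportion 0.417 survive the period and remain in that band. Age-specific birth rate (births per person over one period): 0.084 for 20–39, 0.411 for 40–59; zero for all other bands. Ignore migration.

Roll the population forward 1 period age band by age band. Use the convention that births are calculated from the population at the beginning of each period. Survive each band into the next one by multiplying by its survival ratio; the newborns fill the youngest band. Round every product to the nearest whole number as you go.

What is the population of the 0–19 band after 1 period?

208

Numbering the groups 1..5 from youngest to oldest:
Period 1:
Births: 710 × 0.084 = 60  |  360 × 0.411 = 148 — total 208
Group 2: 1800 × 0.962 = 1732
Group 3: 710 × 0.973 = 691
Group 4: 360 × 0.924 = 333
Group 5: 1330 × 0.969 + 2100 × 0.417 = 1289 + 876 = 2165
Giving 208 / 1732 / 691 / 333 / 2165.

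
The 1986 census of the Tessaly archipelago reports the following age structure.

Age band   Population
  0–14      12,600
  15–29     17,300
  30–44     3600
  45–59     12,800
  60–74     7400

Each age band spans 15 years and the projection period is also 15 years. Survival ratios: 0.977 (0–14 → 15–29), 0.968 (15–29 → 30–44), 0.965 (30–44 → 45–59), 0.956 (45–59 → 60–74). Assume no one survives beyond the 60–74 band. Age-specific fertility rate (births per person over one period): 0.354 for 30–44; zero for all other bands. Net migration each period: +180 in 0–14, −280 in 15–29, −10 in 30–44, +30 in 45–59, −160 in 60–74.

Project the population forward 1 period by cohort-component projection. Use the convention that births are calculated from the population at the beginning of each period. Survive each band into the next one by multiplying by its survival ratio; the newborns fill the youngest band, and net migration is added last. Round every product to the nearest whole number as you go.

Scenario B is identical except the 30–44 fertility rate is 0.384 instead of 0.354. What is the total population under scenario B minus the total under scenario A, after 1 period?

Let group 1 be 0–14 through group 5 = 60–74.
[period 1]
Births: 3600 × 0.354 = 1274
Group 2: 12600 × 0.977 = 12310
Group 3: 17300 × 0.968 = 16746
Group 4: 3600 × 0.965 = 3474
Group 5: 12800 × 0.956 = 12237
Net migration: Group 1 + 180 → 1454; Group 2 − 280 → 12030; Group 3 − 10 → 16736; Group 4 + 30 → 3504; Group 5 − 160 → 12077
Population now: 0–14=1454, 15–29=12030, 30–44=16736, 45–59=3504, 60–74=12077
Scenario A total after 1 period: 45801
Scenario B projection —
[period 1]
Births: 3600 × 0.384 = 1382
Group 2: 12600 × 0.977 = 12310
Group 3: 17300 × 0.968 = 16746
Group 4: 3600 × 0.965 = 3474
Group 5: 12800 × 0.956 = 12237
Net migration: Group 1 + 180 → 1562; Group 2 − 280 → 12030; Group 3 − 10 → 16736; Group 4 + 30 → 3504; Group 5 − 160 → 12077
Population now: 0–14=1562, 15–29=12030, 30–44=16736, 45–59=3504, 60–74=12077
Scenario B total after 1 period: 45909
Difference B − A = 45909 − 45801 = 108

108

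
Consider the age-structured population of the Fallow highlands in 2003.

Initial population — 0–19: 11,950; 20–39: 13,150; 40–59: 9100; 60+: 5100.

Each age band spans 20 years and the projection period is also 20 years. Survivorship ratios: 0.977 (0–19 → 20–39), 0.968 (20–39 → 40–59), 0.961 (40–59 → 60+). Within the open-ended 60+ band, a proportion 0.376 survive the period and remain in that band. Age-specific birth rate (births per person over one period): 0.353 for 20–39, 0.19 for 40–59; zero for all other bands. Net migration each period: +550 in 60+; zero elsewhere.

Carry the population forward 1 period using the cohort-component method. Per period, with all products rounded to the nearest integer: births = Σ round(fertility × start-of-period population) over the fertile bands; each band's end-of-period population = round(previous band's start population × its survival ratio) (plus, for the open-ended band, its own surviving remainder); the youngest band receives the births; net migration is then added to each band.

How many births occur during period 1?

6371

[period 1]
Births: 13150 × 0.353 = 4642, 9100 × 0.19 = 1729 → total 6371
20–39: 11950 × 0.977 = 11675
40–59: 13150 × 0.968 = 12729
60+: 9100 × 0.961 + 5100 × 0.376 = 8745 + 1918 = 10663
Net migration: 60+ + 550 → 11213
→ [6371, 11675, 12729, 11213]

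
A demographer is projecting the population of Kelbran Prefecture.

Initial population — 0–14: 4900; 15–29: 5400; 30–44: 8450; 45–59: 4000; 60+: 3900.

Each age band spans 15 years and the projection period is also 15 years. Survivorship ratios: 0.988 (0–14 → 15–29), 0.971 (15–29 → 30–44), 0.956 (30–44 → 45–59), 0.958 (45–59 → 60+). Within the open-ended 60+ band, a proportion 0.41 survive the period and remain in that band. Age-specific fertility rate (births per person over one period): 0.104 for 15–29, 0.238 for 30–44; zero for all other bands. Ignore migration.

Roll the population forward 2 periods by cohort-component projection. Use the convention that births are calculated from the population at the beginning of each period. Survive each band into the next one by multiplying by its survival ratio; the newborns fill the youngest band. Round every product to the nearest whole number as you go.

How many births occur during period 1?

[period 1]
Births: 5400 × 0.104 = 562  |  8450 × 0.238 = 2011 → 2573
15–29: 4900 × 0.988 = 4841
30–44: 5400 × 0.971 = 5243
45–59: 8450 × 0.956 = 8078
60+: 4000 × 0.958 + 3900 × 0.41 = 3832 + 1599 = 5431
Giving 2573 / 4841 / 5243 / 8078 / 5431.

2573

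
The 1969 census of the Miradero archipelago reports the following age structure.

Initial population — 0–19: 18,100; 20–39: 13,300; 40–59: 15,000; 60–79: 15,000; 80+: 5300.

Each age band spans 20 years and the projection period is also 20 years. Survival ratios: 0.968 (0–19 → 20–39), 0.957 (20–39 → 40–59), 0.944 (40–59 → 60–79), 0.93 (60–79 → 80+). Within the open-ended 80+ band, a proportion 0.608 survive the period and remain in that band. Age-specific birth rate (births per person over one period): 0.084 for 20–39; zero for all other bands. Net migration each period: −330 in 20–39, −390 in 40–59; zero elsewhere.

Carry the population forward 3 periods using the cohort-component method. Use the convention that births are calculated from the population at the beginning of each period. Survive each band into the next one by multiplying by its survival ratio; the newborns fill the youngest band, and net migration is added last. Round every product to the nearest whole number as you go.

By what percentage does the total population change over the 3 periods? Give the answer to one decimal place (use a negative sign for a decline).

Call the bands 1 to 5, youngest first.
[period 1]
Births: 13300 * 0.084 = 1117
Band 2: 18100 * 0.968 = 17521
Band 3: 13300 * 0.957 = 12728
Band 4: 15000 * 0.944 = 14160
Band 5: 15000 * 0.93 + 5300 * 0.608 = 13950 + 3222 = 17172
Net migration: Band 2 − 330 → 17191; Band 3 − 390 → 12338
End of period: [1117, 17191, 12338, 14160, 17172]
[period 2]
Births: 17191 * 0.084 = 1444
Band 2: 1117 * 0.968 = 1081
Band 3: 17191 * 0.957 = 16452
Band 4: 12338 * 0.944 = 11647
Band 5: 14160 * 0.93 + 17172 * 0.608 = 13169 + 10441 = 23610
Net migration: Band 2 − 330 → 751; Band 3 − 390 → 16062
End of period: [1444, 751, 16062, 11647, 23610]
[period 3]
Births: 751 * 0.084 = 63
Band 2: 1444 * 0.968 = 1398
Band 3: 751 * 0.957 = 719
Band 4: 16062 * 0.944 = 15163
Band 5: 11647 * 0.93 + 23610 * 0.608 = 10832 + 14355 = 25187
Net migration: Band 2 − 330 → 1068; Band 3 − 390 → 329
End of period: [63, 1068, 329, 15163, 25187]
Total: 66700 → 41810; change = -24890; percentage change = -37.3%

-37.3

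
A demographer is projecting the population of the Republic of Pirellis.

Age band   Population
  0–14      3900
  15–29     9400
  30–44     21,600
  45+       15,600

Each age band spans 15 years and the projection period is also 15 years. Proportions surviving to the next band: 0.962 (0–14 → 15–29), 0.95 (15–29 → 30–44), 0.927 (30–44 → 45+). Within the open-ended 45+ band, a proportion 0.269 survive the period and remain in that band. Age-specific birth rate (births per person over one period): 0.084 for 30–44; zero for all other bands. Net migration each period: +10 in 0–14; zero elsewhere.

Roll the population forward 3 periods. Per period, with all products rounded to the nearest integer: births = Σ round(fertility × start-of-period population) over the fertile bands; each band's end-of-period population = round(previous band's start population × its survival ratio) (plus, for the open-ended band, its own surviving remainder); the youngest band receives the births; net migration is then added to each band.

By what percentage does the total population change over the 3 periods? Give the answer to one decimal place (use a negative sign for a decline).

(Bands numbered youngest = 1 to oldest = 4.)
After projecting period 1:
Births: 21600 × 0.084 = 1814
Band 2: 3900 × 0.962 = 3752
Band 3: 9400 × 0.95 = 8930
Band 4: 21600 × 0.927 + 15600 × 0.269 = 20023 + 4196 = 24219
Net migration: Band 1 + 10 → 1824
End of period: [1824, 3752, 8930, 24219]
After projecting period 2:
Births: 8930 × 0.084 = 750
Band 2: 1824 × 0.962 = 1755
Band 3: 3752 × 0.95 = 3564
Band 4: 8930 × 0.927 + 24219 × 0.269 = 8278 + 6515 = 14793
Net migration: Band 1 + 10 → 760
End of period: [760, 1755, 3564, 14793]
After projecting period 3:
Births: 3564 × 0.084 = 299
Band 2: 760 × 0.962 = 731
Band 3: 1755 × 0.95 = 1667
Band 4: 3564 × 0.927 + 14793 × 0.269 = 3304 + 3979 = 7283
Net migration: Band 1 + 10 → 309
End of period: [309, 731, 1667, 7283]
Total: 50500 → 9990; change = -40510; percentage change = -80.2%

-80.2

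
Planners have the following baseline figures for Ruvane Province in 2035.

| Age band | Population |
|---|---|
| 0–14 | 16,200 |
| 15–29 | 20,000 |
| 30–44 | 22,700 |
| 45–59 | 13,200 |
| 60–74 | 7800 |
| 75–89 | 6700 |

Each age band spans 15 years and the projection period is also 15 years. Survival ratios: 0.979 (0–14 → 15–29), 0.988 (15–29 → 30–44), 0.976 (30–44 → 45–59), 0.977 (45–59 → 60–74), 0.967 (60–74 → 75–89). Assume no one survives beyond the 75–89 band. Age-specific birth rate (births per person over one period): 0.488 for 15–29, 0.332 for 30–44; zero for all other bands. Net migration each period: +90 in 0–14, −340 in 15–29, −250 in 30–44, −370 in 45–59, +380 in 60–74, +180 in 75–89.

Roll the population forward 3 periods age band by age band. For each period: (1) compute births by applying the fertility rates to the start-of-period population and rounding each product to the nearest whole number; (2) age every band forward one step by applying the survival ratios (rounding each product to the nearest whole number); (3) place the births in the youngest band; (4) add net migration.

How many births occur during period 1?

(Groups numbered youngest = 1 to oldest = 6.)
After projecting period 1:
Births: 20000 × 0.488 = 9760  |  22700 × 0.332 = 7536 — total 17296
Group 2: 16200 × 0.979 = 15860
Group 3: 20000 × 0.988 = 19760
Group 4: 22700 × 0.976 = 22155
Group 5: 13200 × 0.977 = 12896
Group 6: 7800 × 0.967 = 7543
Net migration: Group 1 + 90 → 17386; Group 2 − 340 → 15520; Group 3 − 250 → 19510; Group 4 − 370 → 21785; Group 5 + 380 → 13276; Group 6 + 180 → 7723
Population now: 0–14=17386, 15–29=15520, 30–44=19510, 45–59=21785, 60–74=13276, 75–89=7723

17296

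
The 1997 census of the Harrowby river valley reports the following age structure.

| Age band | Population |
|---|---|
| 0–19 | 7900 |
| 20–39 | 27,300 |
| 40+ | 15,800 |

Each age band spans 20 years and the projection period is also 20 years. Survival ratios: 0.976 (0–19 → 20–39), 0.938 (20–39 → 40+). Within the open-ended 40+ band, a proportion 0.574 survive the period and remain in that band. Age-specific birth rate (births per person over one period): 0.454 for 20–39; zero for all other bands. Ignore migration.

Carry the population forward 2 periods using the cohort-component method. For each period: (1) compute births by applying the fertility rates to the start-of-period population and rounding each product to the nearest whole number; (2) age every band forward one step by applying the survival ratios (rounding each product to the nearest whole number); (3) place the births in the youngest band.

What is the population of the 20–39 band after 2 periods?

12097

Let group 1 be 0–19 through group 3 = 40+.
Period 1.
Births: 27300 × 0.454 = 12394
Group 2: 7900 × 0.976 = 7710
Group 3: 27300 × 0.938 + 15800 × 0.574 = 25607 + 9069 = 34676
Giving 12394 / 7710 / 34676.
Period 2.
Births: 7710 × 0.454 = 3500
Group 2: 12394 × 0.976 = 12097
Group 3: 7710 × 0.938 + 34676 × 0.574 = 7232 + 19904 = 27136
Giving 3500 / 12097 / 27136.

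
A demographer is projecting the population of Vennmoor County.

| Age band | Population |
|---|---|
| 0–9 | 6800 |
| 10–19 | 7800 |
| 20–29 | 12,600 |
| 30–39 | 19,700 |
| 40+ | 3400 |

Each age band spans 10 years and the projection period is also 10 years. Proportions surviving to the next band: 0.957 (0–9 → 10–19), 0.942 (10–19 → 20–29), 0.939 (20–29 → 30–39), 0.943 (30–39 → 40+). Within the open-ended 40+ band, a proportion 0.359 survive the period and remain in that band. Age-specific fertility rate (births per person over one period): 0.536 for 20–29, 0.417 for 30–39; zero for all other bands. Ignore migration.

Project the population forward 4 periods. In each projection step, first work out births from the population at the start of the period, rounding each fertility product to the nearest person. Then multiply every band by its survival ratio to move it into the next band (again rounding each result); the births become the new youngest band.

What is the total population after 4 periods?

46321

Numbering the bands 1..5 from youngest to oldest:
Period 1.
Births: 12600 × 0.536 = 6754 ; 19700 × 0.417 = 8215 → 14969
Band 2: 6800 × 0.957 = 6508
Band 3: 7800 × 0.942 = 7348
Band 4: 12600 × 0.939 = 11831
Band 5: 19700 × 0.943 + 3400 × 0.359 = 18577 + 1221 = 19798
End of period: [14969, 6508, 7348, 11831, 19798]
Period 2.
Births: 7348 × 0.536 = 3939 ; 11831 × 0.417 = 4934 → 8873
Band 2: 14969 × 0.957 = 14325
Band 3: 6508 × 0.942 = 6131
Band 4: 7348 × 0.939 = 6900
Band 5: 11831 × 0.943 + 19798 × 0.359 = 11157 + 7107 = 18264
End of period: [8873, 14325, 6131, 6900, 18264]
Period 3.
Births: 6131 × 0.536 = 3286 ; 6900 × 0.417 = 2877 → 6163
Band 2: 8873 × 0.957 = 8491
Band 3: 14325 × 0.942 = 13494
Band 4: 6131 × 0.939 = 5757
Band 5: 6900 × 0.943 + 18264 × 0.359 = 6507 + 6557 = 13064
End of period: [6163, 8491, 13494, 5757, 13064]
Period 4.
Births: 13494 × 0.536 = 7233 ; 5757 × 0.417 = 2401 → 9634
Band 2: 6163 × 0.957 = 5898
Band 3: 8491 × 0.942 = 7999
Band 4: 13494 × 0.939 = 12671
Band 5: 5757 × 0.943 + 13064 × 0.359 = 5429 + 4690 = 10119
End of period: [9634, 5898, 7999, 12671, 10119]
Total after period 4: 9634 + 5898 + 7999 + 12671 + 10119 = 46321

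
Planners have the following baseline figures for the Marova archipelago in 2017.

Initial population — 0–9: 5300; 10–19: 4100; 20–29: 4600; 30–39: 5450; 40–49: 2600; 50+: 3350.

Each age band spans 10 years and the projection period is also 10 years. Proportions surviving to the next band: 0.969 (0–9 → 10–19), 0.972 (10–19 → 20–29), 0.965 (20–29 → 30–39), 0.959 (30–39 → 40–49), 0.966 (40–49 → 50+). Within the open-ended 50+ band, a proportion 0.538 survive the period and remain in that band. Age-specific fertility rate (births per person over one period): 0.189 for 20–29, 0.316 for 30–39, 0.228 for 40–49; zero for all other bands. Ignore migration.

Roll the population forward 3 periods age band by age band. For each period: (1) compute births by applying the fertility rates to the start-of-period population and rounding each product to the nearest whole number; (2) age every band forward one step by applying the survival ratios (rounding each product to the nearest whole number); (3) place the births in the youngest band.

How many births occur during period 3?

(Groups numbered youngest = 1 to oldest = 6.)
Period 1.
Births: 4600 × 0.189 = 869  |  5450 × 0.316 = 1722  |  2600 × 0.228 = 593 → total 3184
Group 2: 5300 × 0.969 = 5136
Group 3: 4100 × 0.972 = 3985
Group 4: 4600 × 0.965 = 4439
Group 5: 5450 × 0.959 = 5227
Group 6: 2600 × 0.966 + 3350 × 0.538 = 2512 + 1802 = 4314
End of period: [3184, 5136, 3985, 4439, 5227, 4314]
Period 2.
Births: 3985 × 0.189 = 753  |  4439 × 0.316 = 1403  |  5227 × 0.228 = 1192 → total 3348
Group 2: 3184 × 0.969 = 3085
Group 3: 5136 × 0.972 = 4992
Group 4: 3985 × 0.965 = 3846
Group 5: 4439 × 0.959 = 4257
Group 6: 5227 × 0.966 + 4314 × 0.538 = 5049 + 2321 = 7370
End of period: [3348, 3085, 4992, 3846, 4257, 7370]
Period 3.
Births: 4992 × 0.189 = 943  |  3846 × 0.316 = 1215  |  4257 × 0.228 = 971 → total 3129
Group 2: 3348 × 0.969 = 3244
Group 3: 3085 × 0.972 = 2999
Group 4: 4992 × 0.965 = 4817
Group 5: 3846 × 0.959 = 3688
Group 6: 4257 × 0.966 + 7370 × 0.538 = 4112 + 3965 = 8077
End of period: [3129, 3244, 2999, 4817, 3688, 8077]

3129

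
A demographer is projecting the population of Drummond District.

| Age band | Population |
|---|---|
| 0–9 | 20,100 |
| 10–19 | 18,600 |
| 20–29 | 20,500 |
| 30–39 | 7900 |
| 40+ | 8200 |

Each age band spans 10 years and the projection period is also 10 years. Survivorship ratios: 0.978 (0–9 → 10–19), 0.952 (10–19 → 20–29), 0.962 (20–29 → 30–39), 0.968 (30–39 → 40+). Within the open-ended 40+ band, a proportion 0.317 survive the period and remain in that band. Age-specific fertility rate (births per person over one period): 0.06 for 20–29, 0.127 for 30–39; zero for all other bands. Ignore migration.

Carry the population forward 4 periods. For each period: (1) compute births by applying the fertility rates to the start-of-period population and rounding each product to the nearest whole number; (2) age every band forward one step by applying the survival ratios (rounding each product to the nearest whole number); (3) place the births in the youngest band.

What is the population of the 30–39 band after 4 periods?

Period 1:
Births: 20500 × 0.06 = 1230 ; 7900 × 0.127 = 1003 → 2233
10–19: 20100 × 0.978 = 19658
20–29: 18600 × 0.952 = 17707
30–39: 20500 × 0.962 = 19721
40+: 7900 × 0.968 + 8200 × 0.317 = 7647 + 2599 = 10246
→ [2233, 19658, 17707, 19721, 10246]
Period 2:
Births: 17707 × 0.06 = 1062 ; 19721 × 0.127 = 2505 → 3567
10–19: 2233 × 0.978 = 2184
20–29: 19658 × 0.952 = 18714
30–39: 17707 × 0.962 = 17034
40+: 19721 × 0.968 + 10246 × 0.317 = 19090 + 3248 = 22338
→ [3567, 2184, 18714, 17034, 22338]
Period 3:
Births: 18714 × 0.06 = 1123 ; 17034 × 0.127 = 2163 → 3286
10–19: 3567 × 0.978 = 3489
20–29: 2184 × 0.952 = 2079
30–39: 18714 × 0.962 = 18003
40+: 17034 × 0.968 + 22338 × 0.317 = 16489 + 7081 = 23570
→ [3286, 3489, 2079, 18003, 23570]
Period 4:
Births: 2079 × 0.06 = 125 ; 18003 × 0.127 = 2286 → 2411
10–19: 3286 × 0.978 = 3214
20–29: 3489 × 0.952 = 3322
30–39: 2079 × 0.962 = 2000
40+: 18003 × 0.968 + 23570 × 0.317 = 17427 + 7472 = 24899
→ [2411, 3214, 3322, 2000, 24899]

2000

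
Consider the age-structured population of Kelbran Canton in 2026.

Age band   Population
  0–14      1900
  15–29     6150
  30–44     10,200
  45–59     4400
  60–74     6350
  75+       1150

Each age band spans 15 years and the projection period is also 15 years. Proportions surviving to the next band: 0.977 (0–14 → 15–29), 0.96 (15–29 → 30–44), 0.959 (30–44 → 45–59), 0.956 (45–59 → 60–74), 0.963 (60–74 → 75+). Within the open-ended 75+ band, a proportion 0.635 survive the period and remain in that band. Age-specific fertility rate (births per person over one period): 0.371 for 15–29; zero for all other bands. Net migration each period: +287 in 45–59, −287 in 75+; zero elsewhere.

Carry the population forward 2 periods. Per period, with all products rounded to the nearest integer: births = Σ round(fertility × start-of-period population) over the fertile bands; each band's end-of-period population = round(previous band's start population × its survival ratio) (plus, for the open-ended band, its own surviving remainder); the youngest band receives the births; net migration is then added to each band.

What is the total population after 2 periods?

28203

Call the bands 1 to 6, youngest first.
Period 1.
Births: 6150 * 0.371 = 2282
Band 2: 1900 * 0.977 = 1856
Band 3: 6150 * 0.96 = 5904
Band 4: 10200 * 0.959 = 9782
Band 5: 4400 * 0.956 = 4206
Band 6: 6350 * 0.963 + 1150 * 0.635 = 6115 + 730 = 6845
Net migration: Band 4 + 287 → 10069; Band 6 − 287 → 6558
End of period: [2282, 1856, 5904, 10069, 4206, 6558]
Period 2.
Births: 1856 * 0.371 = 689
Band 2: 2282 * 0.977 = 2230
Band 3: 1856 * 0.96 = 1782
Band 4: 5904 * 0.959 = 5662
Band 5: 10069 * 0.956 = 9626
Band 6: 4206 * 0.963 + 6558 * 0.635 = 4050 + 4164 = 8214
Net migration: Band 4 + 287 → 5949; Band 6 − 287 → 7927
End of period: [689, 2230, 1782, 5949, 9626, 7927]
Total after period 2: 689 + 2230 + 1782 + 5949 + 9626 + 7927 = 28203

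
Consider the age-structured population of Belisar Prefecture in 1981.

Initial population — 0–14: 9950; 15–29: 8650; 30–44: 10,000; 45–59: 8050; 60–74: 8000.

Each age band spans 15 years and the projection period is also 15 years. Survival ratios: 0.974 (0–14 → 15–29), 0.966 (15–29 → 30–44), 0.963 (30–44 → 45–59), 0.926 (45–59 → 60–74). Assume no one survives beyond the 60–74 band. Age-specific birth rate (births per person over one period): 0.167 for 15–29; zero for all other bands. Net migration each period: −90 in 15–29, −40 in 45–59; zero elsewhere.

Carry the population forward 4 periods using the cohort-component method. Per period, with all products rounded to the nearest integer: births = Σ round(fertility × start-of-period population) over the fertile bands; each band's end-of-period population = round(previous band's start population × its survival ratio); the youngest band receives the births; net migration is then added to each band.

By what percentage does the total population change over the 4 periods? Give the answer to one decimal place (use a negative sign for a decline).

[period 1]
Births: 8650 × 0.167 = 1445
15–29: 9950 × 0.974 = 9691
30–44: 8650 × 0.966 = 8356
45–59: 10000 × 0.963 = 9630
60–74: 8050 × 0.926 = 7454
Net migration: 15–29 − 90 → 9601; 45–59 − 40 → 9590
→ [1445, 9601, 8356, 9590, 7454]
[period 2]
Births: 9601 × 0.167 = 1603
15–29: 1445 × 0.974 = 1407
30–44: 9601 × 0.966 = 9275
45–59: 8356 × 0.963 = 8047
60–74: 9590 × 0.926 = 8880
Net migration: 15–29 − 90 → 1317; 45–59 − 40 → 8007
→ [1603, 1317, 9275, 8007, 8880]
[period 3]
Births: 1317 × 0.167 = 220
15–29: 1603 × 0.974 = 1561
30–44: 1317 × 0.966 = 1272
45–59: 9275 × 0.963 = 8932
60–74: 8007 × 0.926 = 7414
Net migration: 15–29 − 90 → 1471; 45–59 − 40 → 8892
→ [220, 1471, 1272, 8892, 7414]
[period 4]
Births: 1471 × 0.167 = 246
15–29: 220 × 0.974 = 214
30–44: 1471 × 0.966 = 1421
45–59: 1272 × 0.963 = 1225
60–74: 8892 × 0.926 = 8234
Net migration: 15–29 − 90 → 124; 45–59 − 40 → 1185
→ [246, 124, 1421, 1185, 8234]
Total: 44650 → 11210; change = -33440; percentage change = -74.9%

-74.9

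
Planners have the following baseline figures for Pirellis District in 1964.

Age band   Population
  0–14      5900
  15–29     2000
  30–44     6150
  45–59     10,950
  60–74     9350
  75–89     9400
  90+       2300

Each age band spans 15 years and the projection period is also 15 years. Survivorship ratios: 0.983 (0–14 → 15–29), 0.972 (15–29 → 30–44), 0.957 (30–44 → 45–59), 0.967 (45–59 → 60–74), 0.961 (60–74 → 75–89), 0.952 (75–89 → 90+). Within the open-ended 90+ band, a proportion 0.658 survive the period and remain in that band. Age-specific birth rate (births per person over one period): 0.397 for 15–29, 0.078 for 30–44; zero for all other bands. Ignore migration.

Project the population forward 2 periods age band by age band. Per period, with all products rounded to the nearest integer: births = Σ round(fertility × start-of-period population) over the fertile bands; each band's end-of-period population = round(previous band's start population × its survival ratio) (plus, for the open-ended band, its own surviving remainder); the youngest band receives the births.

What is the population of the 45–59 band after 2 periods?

1860

Period 1:
Births: 2000 × 0.397 = 794 ; 6150 × 0.078 = 480 → 1274
15–29: 5900 × 0.983 = 5800
30–44: 2000 × 0.972 = 1944
45–59: 6150 × 0.957 = 5886
60–74: 10950 × 0.967 = 10589
75–89: 9350 × 0.961 = 8985
90+: 9400 × 0.952 + 2300 × 0.658 = 8949 + 1513 = 10462
Population now: 0–14=1274, 15–29=5800, 30–44=1944, 45–59=5886, 60–74=10589, 75–89=8985, 90+=10462
Period 2:
Births: 5800 × 0.397 = 2303 ; 1944 × 0.078 = 152 → 2455
15–29: 1274 × 0.983 = 1252
30–44: 5800 × 0.972 = 5638
45–59: 1944 × 0.957 = 1860
60–74: 5886 × 0.967 = 5692
75–89: 10589 × 0.961 = 10176
90+: 8985 × 0.952 + 10462 × 0.658 = 8554 + 6884 = 15438
Population now: 0–14=2455, 15–29=1252, 30–44=5638, 45–59=1860, 60–74=5692, 75–89=10176, 90+=15438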